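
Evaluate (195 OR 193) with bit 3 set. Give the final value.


Step 1: 195 | 193 = 195
Step 2: 195 | (1 << 3) = 195 | 8 = 203

203


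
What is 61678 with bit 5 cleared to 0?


61678 & ~(1 << 5) = 61646

61646


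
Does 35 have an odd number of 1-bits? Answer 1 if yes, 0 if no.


0b100011 has 3 ones => parity 1

1


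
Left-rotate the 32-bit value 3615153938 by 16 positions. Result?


Rotate 0b11010111011110101101111100010010 left by 16 (32-bit) = 0b11011111000100101101011101111010 = 3742553978

3742553978


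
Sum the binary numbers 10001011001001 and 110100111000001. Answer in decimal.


10001011001001 + 110100111000001 = 1000110010001010 = 35978

35978


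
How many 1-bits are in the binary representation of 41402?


0b1010000110111010 has 8 set bits

8


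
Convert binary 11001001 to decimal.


11001001 in decimal = 201

201


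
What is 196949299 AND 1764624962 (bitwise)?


0b1011101111010011010100110011 & 0b1101001001011100000101001000010 = 0b1001001011000000000000000010 = 153878530

153878530


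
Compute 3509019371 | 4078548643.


0b11010001001001110110001011101011 | 0b11110011000110011011011010100011 = 0b11110011001111111111011011101011 = 4081055467

4081055467


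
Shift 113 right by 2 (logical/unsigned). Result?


0b1110001 >> 2 = 0b11100 = 28

28


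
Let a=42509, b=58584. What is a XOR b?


42509 ^ 58584 = 17109

17109


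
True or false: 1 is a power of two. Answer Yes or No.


0b1. Only one bit set => Yes

Yes


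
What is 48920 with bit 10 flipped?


48920 ^ (1 << 10) = 48920 ^ 1024 = 47896

47896


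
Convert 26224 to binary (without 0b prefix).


26224 = 110011001110000 in binary

110011001110000


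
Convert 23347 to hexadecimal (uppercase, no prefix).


23347 = 5B33 hex

5B33


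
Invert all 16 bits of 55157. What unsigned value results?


55157 ^ 65535 = 10378

10378


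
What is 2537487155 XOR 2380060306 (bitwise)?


0b10010111001111101111101100110011 ^ 0b10001101110111001101011010010010 = 0b11010111000100010110110100001 = 451030433

451030433


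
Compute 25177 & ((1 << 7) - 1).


25177 & 127 = 89

89


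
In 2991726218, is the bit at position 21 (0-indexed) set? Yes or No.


0b10110010010100100001111010001010, bit 21 = 0. No

No


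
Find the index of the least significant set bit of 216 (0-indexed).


0b11011000. Lowest set bit at position 3

3


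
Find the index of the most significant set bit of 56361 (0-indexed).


0b1101110000101001. Highest set bit at position 15

15


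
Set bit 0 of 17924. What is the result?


17924 | (1 << 0) = 17924 | 1 = 17925

17925


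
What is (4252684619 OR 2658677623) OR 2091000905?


Step 1: 4252684619 | 2658677623 = 4286247807
Step 2: 4286247807 | 2091000905 = 4294637439

4294637439


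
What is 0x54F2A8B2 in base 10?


54F2A8B2 hex = 1425189042 decimal

1425189042


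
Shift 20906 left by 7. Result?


0b101000110101010 << 7 = 0b1010001101010100000000 = 2675968

2675968


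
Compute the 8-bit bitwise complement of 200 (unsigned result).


~0b11001000 = 0b110111 = 55 (8-bit unsigned)

55


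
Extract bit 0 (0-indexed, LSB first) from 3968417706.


0b11101100100010010011111110101010, position 0 = 0

0


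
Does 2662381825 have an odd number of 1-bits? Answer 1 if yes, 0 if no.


0b10011110101100001011100100000001 has 14 ones => parity 0

0


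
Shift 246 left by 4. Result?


0b11110110 << 4 = 0b111101100000 = 3936

3936


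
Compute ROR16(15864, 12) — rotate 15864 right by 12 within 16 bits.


Rotate 0b11110111111000 right by 12 (16-bit) = 0b1101111110000011 = 57219

57219


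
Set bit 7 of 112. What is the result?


112 | (1 << 7) = 112 | 128 = 240

240


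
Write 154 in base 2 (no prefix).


154 = 10011010 in binary

10011010


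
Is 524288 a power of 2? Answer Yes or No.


0b10000000000000000000. Only one bit set => Yes

Yes


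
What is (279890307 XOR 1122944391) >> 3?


Step 1: 279890307 ^ 1122944391 = 1379929092
Step 2: 1379929092 >> 3 = 172491136

172491136


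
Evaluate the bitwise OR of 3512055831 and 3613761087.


0b11010001010101011011100000010111 | 0b11010111011001011001111000111111 = 0b11010111011101011011111000111111 = 3614817855

3614817855


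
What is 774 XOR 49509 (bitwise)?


0b1100000110 ^ 0b1100000101100101 = 0b1100001001100011 = 49763

49763


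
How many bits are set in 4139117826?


0b11110110101101011110110100000010 has 18 set bits

18


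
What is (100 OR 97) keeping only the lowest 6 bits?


Step 1: 100 | 97 = 101
Step 2: 101 & 63 = 37

37


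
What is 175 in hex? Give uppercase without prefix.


175 = AF hex

AF


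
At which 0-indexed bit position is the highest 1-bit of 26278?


0b110011010100110. Highest set bit at position 14

14


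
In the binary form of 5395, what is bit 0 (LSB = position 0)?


0b1010100010011, position 0 = 1

1


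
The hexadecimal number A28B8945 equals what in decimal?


A28B8945 hex = 2727053637 decimal

2727053637


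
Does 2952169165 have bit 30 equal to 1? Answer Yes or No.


0b10101111111101101000011011001101, bit 30 = 0. No

No


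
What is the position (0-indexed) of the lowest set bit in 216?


0b11011000. Lowest set bit at position 3

3


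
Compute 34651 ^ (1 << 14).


34651 ^ (1 << 14) = 34651 ^ 16384 = 51035

51035


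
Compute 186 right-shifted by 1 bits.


0b10111010 >> 1 = 0b1011101 = 93

93


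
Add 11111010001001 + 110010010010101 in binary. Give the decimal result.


11111010001001 + 110010010010101 = 1010001100011110 = 41758

41758


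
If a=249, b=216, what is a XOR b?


249 ^ 216 = 33

33


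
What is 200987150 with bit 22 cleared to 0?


200987150 & ~(1 << 22) = 196792846

196792846


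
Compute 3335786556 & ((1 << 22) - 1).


3335786556 & 4194303 = 1314876

1314876


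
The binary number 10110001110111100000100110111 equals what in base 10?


10110001110111100000100110111 in decimal = 373014839

373014839


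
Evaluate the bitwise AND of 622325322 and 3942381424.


0b100101000101111110111001001010 & 0b11101010111110111111011101110000 = 0b100000000100111110011001000000 = 538175040

538175040


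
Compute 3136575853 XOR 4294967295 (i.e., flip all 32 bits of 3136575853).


3136575853 ^ 4294967295 = 1158391442

1158391442


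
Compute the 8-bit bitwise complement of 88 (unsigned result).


~0b1011000 = 0b10100111 = 167 (8-bit unsigned)

167


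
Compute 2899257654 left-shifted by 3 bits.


0b10101100110011110010100100110110 << 3 = 0b10101100110011110010100100110110000 = 23194061232

23194061232


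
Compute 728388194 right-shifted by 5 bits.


0b101011011010100101001001100010 >> 5 = 0b1010110110101001010010011 = 22762131

22762131


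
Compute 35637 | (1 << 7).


35637 | (1 << 7) = 35637 | 128 = 35765

35765


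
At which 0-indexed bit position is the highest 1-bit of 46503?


0b1011010110100111. Highest set bit at position 15

15


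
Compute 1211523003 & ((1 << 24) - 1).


1211523003 & 16777215 = 3563451

3563451


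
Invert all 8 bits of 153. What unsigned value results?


153 ^ 255 = 102

102


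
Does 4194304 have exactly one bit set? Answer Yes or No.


0b10000000000000000000000. Only one bit set => Yes

Yes


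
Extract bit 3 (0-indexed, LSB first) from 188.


0b10111100, position 3 = 1

1


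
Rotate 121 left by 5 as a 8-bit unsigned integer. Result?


Rotate 0b1111001 left by 5 (8-bit) = 0b101111 = 47

47


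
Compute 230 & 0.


0b11100110 & 0b0 = 0b0 = 0

0


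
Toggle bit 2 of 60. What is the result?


60 ^ (1 << 2) = 60 ^ 4 = 56

56


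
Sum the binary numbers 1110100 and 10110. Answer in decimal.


1110100 + 10110 = 10001010 = 138

138


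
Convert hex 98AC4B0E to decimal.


98AC4B0E hex = 2561428238 decimal

2561428238


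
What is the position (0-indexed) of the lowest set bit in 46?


0b101110. Lowest set bit at position 1

1


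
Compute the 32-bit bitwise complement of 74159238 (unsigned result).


~0b100011010111001010010000110 = 0b11111011100101000110101101111001 = 4220808057 (32-bit unsigned)

4220808057


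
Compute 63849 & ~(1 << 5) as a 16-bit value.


63849 & ~(1 << 5) = 63817

63817


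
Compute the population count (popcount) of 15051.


0b11101011001011 has 9 set bits

9


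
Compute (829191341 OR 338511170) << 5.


Step 1: 829191341 | 338511170 = 896366063
Step 2: 896366063 << 5 = 28683714016

28683714016


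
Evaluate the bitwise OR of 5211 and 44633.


0b1010001011011 | 0b1010111001011001 = 0b1011111001011011 = 48731

48731


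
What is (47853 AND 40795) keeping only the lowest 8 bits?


Step 1: 47853 & 40795 = 39497
Step 2: 39497 & 255 = 73

73


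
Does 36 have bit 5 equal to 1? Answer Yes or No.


0b100100, bit 5 = 1. Yes

Yes


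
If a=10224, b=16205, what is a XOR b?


10224 ^ 16205 = 6333

6333


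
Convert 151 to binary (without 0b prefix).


151 = 10010111 in binary

10010111


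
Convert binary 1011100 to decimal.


1011100 in decimal = 92

92


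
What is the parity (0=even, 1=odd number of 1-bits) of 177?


0b10110001 has 4 ones => parity 0

0


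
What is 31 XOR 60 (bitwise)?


0b11111 ^ 0b111100 = 0b100011 = 35

35


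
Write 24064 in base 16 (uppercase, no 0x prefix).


24064 = 5E00 hex

5E00


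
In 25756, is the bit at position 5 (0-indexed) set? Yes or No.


0b110010010011100, bit 5 = 0. No

No


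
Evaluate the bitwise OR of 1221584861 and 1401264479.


0b1001000110011111110011111011101 | 0b1010011100001011001100101011111 = 0b1011011110011111111111111011111 = 1540358111

1540358111


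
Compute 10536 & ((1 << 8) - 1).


10536 & 255 = 40

40


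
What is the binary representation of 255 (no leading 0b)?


255 = 11111111 in binary

11111111


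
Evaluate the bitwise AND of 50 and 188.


0b110010 & 0b10111100 = 0b110000 = 48

48


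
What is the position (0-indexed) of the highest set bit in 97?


0b1100001. Highest set bit at position 6

6


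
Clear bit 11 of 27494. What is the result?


27494 & ~(1 << 11) = 25446

25446


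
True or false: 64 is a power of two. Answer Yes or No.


0b1000000. Only one bit set => Yes

Yes


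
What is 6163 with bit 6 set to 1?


6163 | (1 << 6) = 6163 | 64 = 6227

6227


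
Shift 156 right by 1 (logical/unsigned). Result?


0b10011100 >> 1 = 0b1001110 = 78

78


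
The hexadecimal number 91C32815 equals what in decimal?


91C32815 hex = 2445486101 decimal

2445486101


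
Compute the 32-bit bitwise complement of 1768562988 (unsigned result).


~0b1101001011010100010000100101100 = 0b10010110100101011101111011010011 = 2526404307 (32-bit unsigned)

2526404307


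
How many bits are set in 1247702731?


0b1001010010111100110111011001011 has 18 set bits

18


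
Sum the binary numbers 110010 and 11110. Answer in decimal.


110010 + 11110 = 1010000 = 80

80


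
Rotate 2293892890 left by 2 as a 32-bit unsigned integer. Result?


Rotate 0b10001000101110100000011100011010 left by 2 (32-bit) = 0b100010111010000001110001101010 = 585636970

585636970


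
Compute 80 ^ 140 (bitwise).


0b1010000 ^ 0b10001100 = 0b11011100 = 220

220


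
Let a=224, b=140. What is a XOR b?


224 ^ 140 = 108

108


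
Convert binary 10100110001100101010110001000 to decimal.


10100110001100101010110001000 in decimal = 348542344

348542344


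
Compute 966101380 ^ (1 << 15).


966101380 ^ (1 << 15) = 966101380 ^ 32768 = 966068612

966068612


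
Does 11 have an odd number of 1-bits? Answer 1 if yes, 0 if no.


0b1011 has 3 ones => parity 1

1


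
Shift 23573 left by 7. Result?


0b101110000010101 << 7 = 0b1011100000101010000000 = 3017344

3017344


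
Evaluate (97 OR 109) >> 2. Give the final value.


Step 1: 97 | 109 = 109
Step 2: 109 >> 2 = 27

27


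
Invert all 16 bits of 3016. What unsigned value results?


3016 ^ 65535 = 62519

62519


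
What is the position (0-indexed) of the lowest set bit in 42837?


0b1010011101010101. Lowest set bit at position 0

0


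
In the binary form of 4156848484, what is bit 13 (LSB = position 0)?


0b11110111110001000111100101100100, position 13 = 1

1


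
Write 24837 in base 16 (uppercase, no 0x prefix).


24837 = 6105 hex

6105


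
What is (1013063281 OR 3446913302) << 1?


Step 1: 1013063281 | 3446913302 = 4252221303
Step 2: 4252221303 << 1 = 8504442606

8504442606


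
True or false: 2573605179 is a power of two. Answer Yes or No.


0b10011001011001100001100100111011. Multiple bits set => No

No


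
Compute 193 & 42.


0b11000001 & 0b101010 = 0b0 = 0

0


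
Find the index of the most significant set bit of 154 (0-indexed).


0b10011010. Highest set bit at position 7

7


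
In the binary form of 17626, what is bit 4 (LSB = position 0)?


0b100010011011010, position 4 = 1

1


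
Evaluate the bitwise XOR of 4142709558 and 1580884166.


0b11110110111011001011101100110110 ^ 0b1011110001110100110000011000110 = 0b10101000110101101101101111110000 = 2832653296

2832653296


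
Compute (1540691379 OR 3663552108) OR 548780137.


Step 1: 1540691379 | 3663552108 = 3688718335
Step 2: 3688718335 | 548780137 = 4227727359

4227727359


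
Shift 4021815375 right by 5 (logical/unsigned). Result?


0b11101111101110000000100001001111 >> 5 = 0b111011111011100000001000010 = 125681730

125681730


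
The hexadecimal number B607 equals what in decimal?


B607 hex = 46599 decimal

46599


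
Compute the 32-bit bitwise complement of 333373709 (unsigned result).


~0b10011110111101110000100001101 = 0b11101100001000010001111011110010 = 3961593586 (32-bit unsigned)

3961593586


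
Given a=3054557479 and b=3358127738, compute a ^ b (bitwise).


3054557479 ^ 3358127738 = 2117611357

2117611357


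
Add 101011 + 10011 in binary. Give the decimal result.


101011 + 10011 = 111110 = 62

62


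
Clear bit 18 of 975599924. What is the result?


975599924 & ~(1 << 18) = 975337780

975337780


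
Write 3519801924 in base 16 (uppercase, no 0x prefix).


3519801924 = D1CBEA44 hex

D1CBEA44


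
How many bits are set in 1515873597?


0b1011010010110100110010100111101 has 17 set bits

17


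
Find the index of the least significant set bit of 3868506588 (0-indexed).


0b11100110100101001011100111011100. Lowest set bit at position 2

2


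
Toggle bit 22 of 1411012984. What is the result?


1411012984 ^ (1 << 22) = 1411012984 ^ 4194304 = 1415207288

1415207288


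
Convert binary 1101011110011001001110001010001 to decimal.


1101011110011001001110001010001 in decimal = 1808571473

1808571473


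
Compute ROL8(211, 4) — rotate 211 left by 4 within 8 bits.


Rotate 0b11010011 left by 4 (8-bit) = 0b111101 = 61

61


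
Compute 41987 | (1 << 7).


41987 | (1 << 7) = 41987 | 128 = 42115

42115


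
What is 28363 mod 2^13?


28363 & 8191 = 3787

3787


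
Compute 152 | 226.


0b10011000 | 0b11100010 = 0b11111010 = 250

250


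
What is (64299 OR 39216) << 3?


Step 1: 64299 | 39216 = 64315
Step 2: 64315 << 3 = 514520

514520


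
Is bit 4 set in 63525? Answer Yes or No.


0b1111100000100101, bit 4 = 0. No

No


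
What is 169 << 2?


0b10101001 << 2 = 0b1010100100 = 676

676


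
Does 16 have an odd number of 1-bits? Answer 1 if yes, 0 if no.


0b10000 has 1 ones => parity 1

1


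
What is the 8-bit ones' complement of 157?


157 ^ 255 = 98

98


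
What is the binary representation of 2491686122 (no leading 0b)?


2491686122 = 10010100100001000001110011101010 in binary

10010100100001000001110011101010


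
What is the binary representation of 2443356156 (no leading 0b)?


2443356156 = 10010001101000101010011111111100 in binary

10010001101000101010011111111100


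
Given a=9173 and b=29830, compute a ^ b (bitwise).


9173 ^ 29830 = 22355

22355


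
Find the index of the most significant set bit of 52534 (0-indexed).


0b1100110100110110. Highest set bit at position 15

15


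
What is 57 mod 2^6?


57 & 63 = 57

57


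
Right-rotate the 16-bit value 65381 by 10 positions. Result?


Rotate 0b1111111101100101 right by 10 (16-bit) = 0b1101100101111111 = 55679

55679


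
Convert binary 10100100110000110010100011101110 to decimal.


10100100110000110010100011101110 in decimal = 2764253422

2764253422


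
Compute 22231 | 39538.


0b101011011010111 | 0b1001101001110010 = 0b1101111011110111 = 57079

57079


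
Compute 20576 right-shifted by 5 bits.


0b101000001100000 >> 5 = 0b1010000011 = 643

643


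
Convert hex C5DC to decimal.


C5DC hex = 50652 decimal

50652


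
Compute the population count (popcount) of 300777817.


0b10001111011011000000101011001 has 14 set bits

14


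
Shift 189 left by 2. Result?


0b10111101 << 2 = 0b1011110100 = 756

756


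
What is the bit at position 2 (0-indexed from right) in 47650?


0b1011101000100010, position 2 = 0

0


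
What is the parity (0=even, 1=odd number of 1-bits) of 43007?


0b1010011111111111 has 13 ones => parity 1

1


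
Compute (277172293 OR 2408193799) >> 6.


Step 1: 277172293 | 2408193799 = 2676973383
Step 2: 2676973383 >> 6 = 41827709

41827709


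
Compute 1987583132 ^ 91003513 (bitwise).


0b1110110011110000001110010011100 ^ 0b101011011001001101001111001 = 0b1110011000101001000011011100101 = 1930725093

1930725093


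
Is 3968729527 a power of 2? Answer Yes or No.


0b11101100100011100000000110110111. Multiple bits set => No

No


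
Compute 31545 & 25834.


0b111101100111001 & 0b110010011101010 = 0b110000000101000 = 24616

24616


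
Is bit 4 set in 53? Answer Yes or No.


0b110101, bit 4 = 1. Yes

Yes


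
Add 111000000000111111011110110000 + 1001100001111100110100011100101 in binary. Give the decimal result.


111000000000111111011110110000 + 1001100001111100110100011100101 = 10000100010000100110000010010101 = 2218942613

2218942613


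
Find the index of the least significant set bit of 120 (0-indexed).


0b1111000. Lowest set bit at position 3

3


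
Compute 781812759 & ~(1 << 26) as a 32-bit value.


781812759 & ~(1 << 26) = 714703895

714703895


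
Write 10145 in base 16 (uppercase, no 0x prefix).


10145 = 27A1 hex

27A1


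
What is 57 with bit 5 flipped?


57 ^ (1 << 5) = 57 ^ 32 = 25

25


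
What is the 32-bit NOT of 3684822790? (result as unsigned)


~0b11011011101000011110111100000110 = 0b100100010111100001000011111001 = 610144505 (32-bit unsigned)

610144505


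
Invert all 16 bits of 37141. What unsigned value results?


37141 ^ 65535 = 28394

28394


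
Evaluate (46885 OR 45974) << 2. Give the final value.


Step 1: 46885 | 45974 = 47031
Step 2: 47031 << 2 = 188124

188124


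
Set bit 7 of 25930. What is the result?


25930 | (1 << 7) = 25930 | 128 = 26058

26058


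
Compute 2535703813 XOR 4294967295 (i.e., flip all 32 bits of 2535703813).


2535703813 ^ 4294967295 = 1759263482

1759263482


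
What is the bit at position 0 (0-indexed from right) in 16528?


0b100000010010000, position 0 = 0

0


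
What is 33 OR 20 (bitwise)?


0b100001 | 0b10100 = 0b110101 = 53

53


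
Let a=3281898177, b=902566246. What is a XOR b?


3281898177 ^ 902566246 = 4132559783

4132559783


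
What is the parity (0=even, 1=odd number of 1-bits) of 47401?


0b1011100100101001 has 8 ones => parity 0

0


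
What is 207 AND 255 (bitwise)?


0b11001111 & 0b11111111 = 0b11001111 = 207

207


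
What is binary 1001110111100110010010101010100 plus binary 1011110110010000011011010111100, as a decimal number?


1001110111100110010010101010100 + 1011110110010000011011010111100 = 10101101101110110101110000010000 = 2914737168

2914737168


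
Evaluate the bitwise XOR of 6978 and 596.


0b1101101000010 ^ 0b1001010100 = 0b1100100010110 = 6422

6422


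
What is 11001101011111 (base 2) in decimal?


11001101011111 in decimal = 13151

13151


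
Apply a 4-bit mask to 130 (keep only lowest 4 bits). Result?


130 & 15 = 2

2


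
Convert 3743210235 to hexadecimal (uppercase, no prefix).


3743210235 = DF1CDAFB hex

DF1CDAFB


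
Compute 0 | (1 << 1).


0 | (1 << 1) = 0 | 2 = 2

2


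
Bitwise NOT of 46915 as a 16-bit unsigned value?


~0b1011011101000011 = 0b100100010111100 = 18620 (16-bit unsigned)

18620


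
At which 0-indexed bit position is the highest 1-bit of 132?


0b10000100. Highest set bit at position 7

7


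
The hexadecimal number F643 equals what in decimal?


F643 hex = 63043 decimal

63043


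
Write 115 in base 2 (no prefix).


115 = 1110011 in binary

1110011


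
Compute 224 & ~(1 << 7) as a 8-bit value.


224 & ~(1 << 7) = 96

96


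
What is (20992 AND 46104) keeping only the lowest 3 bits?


Step 1: 20992 & 46104 = 4096
Step 2: 4096 & 7 = 0

0


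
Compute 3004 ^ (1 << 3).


3004 ^ (1 << 3) = 3004 ^ 8 = 2996

2996


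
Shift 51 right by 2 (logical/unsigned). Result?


0b110011 >> 2 = 0b1100 = 12

12


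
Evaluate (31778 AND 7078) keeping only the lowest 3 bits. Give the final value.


Step 1: 31778 & 7078 = 6178
Step 2: 6178 & 7 = 2

2


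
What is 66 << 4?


0b1000010 << 4 = 0b10000100000 = 1056

1056


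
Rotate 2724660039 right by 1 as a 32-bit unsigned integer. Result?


Rotate 0b10100010011001110000001101000111 right by 1 (32-bit) = 0b11010001001100111000000110100011 = 3509813667

3509813667


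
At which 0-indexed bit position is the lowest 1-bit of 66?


0b1000010. Lowest set bit at position 1

1


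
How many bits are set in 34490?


0b1000011010111010 has 8 set bits

8


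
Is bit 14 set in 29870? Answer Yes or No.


0b111010010101110, bit 14 = 1. Yes

Yes


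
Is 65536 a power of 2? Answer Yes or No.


0b10000000000000000. Only one bit set => Yes

Yes


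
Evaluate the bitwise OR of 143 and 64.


0b10001111 | 0b1000000 = 0b11001111 = 207

207


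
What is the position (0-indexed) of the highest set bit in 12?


0b1100. Highest set bit at position 3

3


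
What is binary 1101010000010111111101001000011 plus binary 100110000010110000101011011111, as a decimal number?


1101010000010111111101001000011 + 100110000010110000101011011111 = 10010000000101110000010100100010 = 2417427746

2417427746


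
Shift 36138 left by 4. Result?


0b1000110100101010 << 4 = 0b10001101001010100000 = 578208

578208


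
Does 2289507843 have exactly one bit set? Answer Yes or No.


0b10001000011101110001111000000011. Multiple bits set => No

No


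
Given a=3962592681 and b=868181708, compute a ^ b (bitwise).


3962592681 ^ 868181708 = 3750706021

3750706021


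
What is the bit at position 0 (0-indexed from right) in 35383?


0b1000101000110111, position 0 = 1

1


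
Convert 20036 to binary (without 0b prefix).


20036 = 100111001000100 in binary

100111001000100


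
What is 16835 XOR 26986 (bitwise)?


0b100000111000011 ^ 0b110100101101010 = 0b10100010101001 = 10409

10409


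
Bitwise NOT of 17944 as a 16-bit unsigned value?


~0b100011000011000 = 0b1011100111100111 = 47591 (16-bit unsigned)

47591


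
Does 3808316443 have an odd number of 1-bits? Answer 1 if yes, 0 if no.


0b11100010111111100100110000011011 has 18 ones => parity 0

0


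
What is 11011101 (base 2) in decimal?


11011101 in decimal = 221

221


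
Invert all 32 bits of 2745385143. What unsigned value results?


2745385143 ^ 4294967295 = 1549582152

1549582152


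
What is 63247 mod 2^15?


63247 & 32767 = 30479

30479


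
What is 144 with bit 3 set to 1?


144 | (1 << 3) = 144 | 8 = 152

152


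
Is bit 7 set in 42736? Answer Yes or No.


0b1010011011110000, bit 7 = 1. Yes

Yes


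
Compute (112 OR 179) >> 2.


Step 1: 112 | 179 = 243
Step 2: 243 >> 2 = 60

60


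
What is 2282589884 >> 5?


0b10001000000011011000111010111100 >> 5 = 0b100010000000110110001110101 = 71330933

71330933


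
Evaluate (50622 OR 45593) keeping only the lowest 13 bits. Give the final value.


Step 1: 50622 | 45593 = 63423
Step 2: 63423 & 8191 = 6079

6079


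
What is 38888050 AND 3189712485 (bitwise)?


0b10010100010110001001110010 & 0b10111110000111110010011001100101 = 0b10000100010010001001100000 = 34677344

34677344


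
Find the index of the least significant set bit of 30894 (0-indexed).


0b111100010101110. Lowest set bit at position 1

1


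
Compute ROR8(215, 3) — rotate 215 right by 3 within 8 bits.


Rotate 0b11010111 right by 3 (8-bit) = 0b11111010 = 250

250


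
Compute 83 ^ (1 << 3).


83 ^ (1 << 3) = 83 ^ 8 = 91

91


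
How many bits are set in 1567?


0b11000011111 has 7 set bits

7


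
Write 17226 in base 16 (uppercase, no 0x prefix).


17226 = 434A hex

434A


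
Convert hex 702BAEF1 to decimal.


702BAEF1 hex = 1881911025 decimal

1881911025


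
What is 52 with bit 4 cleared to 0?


52 & ~(1 << 4) = 36

36


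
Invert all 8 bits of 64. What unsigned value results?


64 ^ 255 = 191

191


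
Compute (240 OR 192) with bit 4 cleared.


Step 1: 240 | 192 = 240
Step 2: 240 & ~(1 << 4) = 224

224


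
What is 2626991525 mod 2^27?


2626991525 & 134217727 = 76854693

76854693


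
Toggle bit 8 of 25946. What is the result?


25946 ^ (1 << 8) = 25946 ^ 256 = 25690

25690


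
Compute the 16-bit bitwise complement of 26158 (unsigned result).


~0b110011000101110 = 0b1001100111010001 = 39377 (16-bit unsigned)

39377


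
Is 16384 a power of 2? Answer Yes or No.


0b100000000000000. Only one bit set => Yes

Yes


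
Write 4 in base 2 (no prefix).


4 = 100 in binary

100


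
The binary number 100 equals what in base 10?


100 in decimal = 4

4


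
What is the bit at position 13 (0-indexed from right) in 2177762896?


0b10000001110011100000011001010000, position 13 = 0

0


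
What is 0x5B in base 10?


5B hex = 91 decimal

91


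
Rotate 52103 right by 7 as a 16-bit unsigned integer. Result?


Rotate 0b1100101110000111 right by 7 (16-bit) = 0b111110010111 = 3991

3991


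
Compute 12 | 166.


0b1100 | 0b10100110 = 0b10101110 = 174

174


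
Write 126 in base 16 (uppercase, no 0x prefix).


126 = 7E hex

7E


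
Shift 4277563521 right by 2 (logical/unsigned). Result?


0b11111110111101100111000010000001 >> 2 = 0b111111101111011001110000100000 = 1069390880

1069390880


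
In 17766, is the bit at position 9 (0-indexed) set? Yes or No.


0b100010101100110, bit 9 = 0. No

No


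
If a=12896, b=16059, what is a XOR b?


12896 ^ 16059 = 3291

3291


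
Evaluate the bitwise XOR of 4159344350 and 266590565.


0b11110111111010101000111011011110 ^ 0b1111111000111101100101100101 = 0b11111000000010010101011110111011 = 4161361851

4161361851


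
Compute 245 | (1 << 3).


245 | (1 << 3) = 245 | 8 = 253

253


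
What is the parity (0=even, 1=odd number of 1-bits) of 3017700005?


0b10110011110111100111001010100101 has 19 ones => parity 1

1


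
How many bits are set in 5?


0b101 has 2 set bits

2


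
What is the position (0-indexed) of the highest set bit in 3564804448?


0b11010100011110101001100101100000. Highest set bit at position 31

31


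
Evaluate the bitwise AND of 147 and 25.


0b10010011 & 0b11001 = 0b10001 = 17

17


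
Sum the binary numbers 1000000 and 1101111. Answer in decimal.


1000000 + 1101111 = 10101111 = 175

175


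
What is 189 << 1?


0b10111101 << 1 = 0b101111010 = 378

378


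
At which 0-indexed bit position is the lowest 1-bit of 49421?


0b1100000100001101. Lowest set bit at position 0

0


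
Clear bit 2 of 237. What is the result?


237 & ~(1 << 2) = 233

233


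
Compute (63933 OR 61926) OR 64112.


Step 1: 63933 | 61926 = 63999
Step 2: 63999 | 64112 = 64511

64511


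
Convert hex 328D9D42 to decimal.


328D9D42 hex = 848141634 decimal

848141634


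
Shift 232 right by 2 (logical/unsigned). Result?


0b11101000 >> 2 = 0b111010 = 58

58


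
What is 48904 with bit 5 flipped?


48904 ^ (1 << 5) = 48904 ^ 32 = 48936

48936


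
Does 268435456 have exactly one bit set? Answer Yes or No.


0b10000000000000000000000000000. Only one bit set => Yes

Yes


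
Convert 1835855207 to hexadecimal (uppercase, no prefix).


1835855207 = 6D6CED67 hex

6D6CED67


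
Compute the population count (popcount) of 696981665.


0b101001100010110001100010100001 has 12 set bits

12


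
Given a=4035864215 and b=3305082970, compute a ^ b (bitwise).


4035864215 ^ 3305082970 = 879883981

879883981


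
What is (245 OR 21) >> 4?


Step 1: 245 | 21 = 245
Step 2: 245 >> 4 = 15

15


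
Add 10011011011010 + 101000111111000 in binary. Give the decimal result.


10011011011010 + 101000111111000 = 111100011010010 = 30930

30930


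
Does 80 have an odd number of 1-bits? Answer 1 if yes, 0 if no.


0b1010000 has 2 ones => parity 0

0


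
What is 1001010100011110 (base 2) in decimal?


1001010100011110 in decimal = 38174

38174


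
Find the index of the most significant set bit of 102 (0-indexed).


0b1100110. Highest set bit at position 6

6


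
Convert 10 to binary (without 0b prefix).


10 = 1010 in binary

1010


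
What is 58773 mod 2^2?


58773 & 3 = 1

1


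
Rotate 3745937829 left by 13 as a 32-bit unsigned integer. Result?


Rotate 0b11011111010001100111100110100101 left by 13 (32-bit) = 0b11001111001101001011101111101000 = 3476339688

3476339688


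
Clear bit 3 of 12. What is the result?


12 & ~(1 << 3) = 4

4


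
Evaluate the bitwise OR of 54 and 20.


0b110110 | 0b10100 = 0b110110 = 54

54


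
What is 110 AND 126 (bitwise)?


0b1101110 & 0b1111110 = 0b1101110 = 110

110


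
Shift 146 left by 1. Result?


0b10010010 << 1 = 0b100100100 = 292

292


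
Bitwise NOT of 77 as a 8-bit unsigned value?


~0b1001101 = 0b10110010 = 178 (8-bit unsigned)

178


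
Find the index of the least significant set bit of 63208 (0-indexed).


0b1111011011101000. Lowest set bit at position 3

3


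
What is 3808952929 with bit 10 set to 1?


3808952929 | (1 << 10) = 3808952929 | 1024 = 3808953953

3808953953


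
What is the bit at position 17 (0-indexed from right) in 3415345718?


0b11001011100100100000101000110110, position 17 = 1

1


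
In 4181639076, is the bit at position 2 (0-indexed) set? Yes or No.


0b11111001001111101011111110100100, bit 2 = 1. Yes

Yes


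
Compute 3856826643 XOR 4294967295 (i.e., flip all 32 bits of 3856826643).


3856826643 ^ 4294967295 = 438140652

438140652


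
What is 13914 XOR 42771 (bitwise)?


0b11011001011010 ^ 0b1010011100010011 = 0b1001000101001001 = 37193

37193


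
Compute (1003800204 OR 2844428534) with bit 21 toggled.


Step 1: 1003800204 | 2844428534 = 3151941374
Step 2: 3151941374 ^ (1 << 21) = 3151941374 ^ 2097152 = 3154038526

3154038526


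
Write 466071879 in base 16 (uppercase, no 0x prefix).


466071879 = 1BC7B147 hex

1BC7B147


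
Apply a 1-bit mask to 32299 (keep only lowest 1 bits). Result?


32299 & 1 = 1

1


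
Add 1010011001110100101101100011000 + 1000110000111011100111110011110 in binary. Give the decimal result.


1010011001110100101101100011000 + 1000110000111011100111110011110 = 10011001010110000010101010110110 = 2572692150

2572692150


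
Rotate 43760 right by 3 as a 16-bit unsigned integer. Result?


Rotate 0b1010101011110000 right by 3 (16-bit) = 0b1010101011110 = 5470

5470


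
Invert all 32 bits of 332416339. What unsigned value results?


332416339 ^ 4294967295 = 3962550956

3962550956


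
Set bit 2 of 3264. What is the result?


3264 | (1 << 2) = 3264 | 4 = 3268

3268


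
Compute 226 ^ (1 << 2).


226 ^ (1 << 2) = 226 ^ 4 = 230

230


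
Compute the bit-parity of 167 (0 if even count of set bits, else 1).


0b10100111 has 5 ones => parity 1

1


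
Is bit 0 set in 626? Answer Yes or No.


0b1001110010, bit 0 = 0. No

No


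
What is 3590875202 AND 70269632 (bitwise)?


0b11010110000010000110100001000010 & 0b100001100000011101011000000 = 0b100000000000010100001000000 = 67119168

67119168


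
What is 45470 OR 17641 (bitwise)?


0b1011000110011110 | 0b100010011101001 = 0b1111010111111111 = 62975

62975


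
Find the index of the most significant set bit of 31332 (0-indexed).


0b111101001100100. Highest set bit at position 14

14


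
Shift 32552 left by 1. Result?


0b111111100101000 << 1 = 0b1111111001010000 = 65104

65104


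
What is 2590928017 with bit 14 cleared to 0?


2590928017 & ~(1 << 14) = 2590911633

2590911633


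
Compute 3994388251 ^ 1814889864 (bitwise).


0b11101110000101011000011100011011 ^ 0b1101100001011010000010110001000 = 0b10000010001110001000001010010011 = 2184741523

2184741523


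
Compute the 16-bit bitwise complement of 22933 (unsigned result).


~0b101100110010101 = 0b1010011001101010 = 42602 (16-bit unsigned)

42602


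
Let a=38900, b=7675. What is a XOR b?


38900 ^ 7675 = 35343

35343


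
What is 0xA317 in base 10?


A317 hex = 41751 decimal

41751


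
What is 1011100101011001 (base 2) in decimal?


1011100101011001 in decimal = 47449

47449


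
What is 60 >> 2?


0b111100 >> 2 = 0b1111 = 15

15


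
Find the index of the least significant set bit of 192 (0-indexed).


0b11000000. Lowest set bit at position 6

6


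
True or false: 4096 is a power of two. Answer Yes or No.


0b1000000000000. Only one bit set => Yes

Yes


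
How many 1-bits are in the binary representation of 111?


0b1101111 has 6 set bits

6


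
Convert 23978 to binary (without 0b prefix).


23978 = 101110110101010 in binary

101110110101010


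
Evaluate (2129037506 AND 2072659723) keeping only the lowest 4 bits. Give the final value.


Step 1: 2129037506 & 2072659723 = 2055340034
Step 2: 2055340034 & 15 = 2

2


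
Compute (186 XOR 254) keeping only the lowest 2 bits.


Step 1: 186 ^ 254 = 68
Step 2: 68 & 3 = 0

0


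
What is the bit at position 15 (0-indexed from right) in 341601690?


0b10100010111000110110110011010, position 15 = 0

0


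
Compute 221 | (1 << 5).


221 | (1 << 5) = 221 | 32 = 253

253


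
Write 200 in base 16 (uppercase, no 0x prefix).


200 = C8 hex

C8


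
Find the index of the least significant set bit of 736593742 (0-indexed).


0b101011111001111000011101001110. Lowest set bit at position 1

1


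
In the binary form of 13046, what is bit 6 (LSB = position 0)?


0b11001011110110, position 6 = 1

1


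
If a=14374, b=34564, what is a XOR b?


14374 ^ 34564 = 48930

48930


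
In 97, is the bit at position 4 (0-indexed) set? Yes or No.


0b1100001, bit 4 = 0. No

No


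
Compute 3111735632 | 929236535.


0b10111001011110010101000101010000 | 0b110111011000110000011000110111 = 0b10111111011110110101011101110111 = 3212531575

3212531575


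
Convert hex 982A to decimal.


982A hex = 38954 decimal

38954


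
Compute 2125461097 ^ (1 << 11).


2125461097 ^ (1 << 11) = 2125461097 ^ 2048 = 2125463145

2125463145


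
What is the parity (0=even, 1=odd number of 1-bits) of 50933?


0b1100011011110101 has 10 ones => parity 0

0


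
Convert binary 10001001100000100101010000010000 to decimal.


10001001100000100101010000010000 in decimal = 2307019792

2307019792


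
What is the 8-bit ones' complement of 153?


153 ^ 255 = 102

102


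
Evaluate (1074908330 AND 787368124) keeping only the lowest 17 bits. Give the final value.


Step 1: 1074908330 & 787368124 = 18600
Step 2: 18600 & 131071 = 18600

18600


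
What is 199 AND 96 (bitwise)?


0b11000111 & 0b1100000 = 0b1000000 = 64

64


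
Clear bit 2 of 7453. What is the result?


7453 & ~(1 << 2) = 7449

7449


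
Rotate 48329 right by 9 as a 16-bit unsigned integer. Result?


Rotate 0b1011110011001001 right by 9 (16-bit) = 0b110010011011110 = 25822

25822


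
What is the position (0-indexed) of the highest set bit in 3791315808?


0b11100001111110101110001101100000. Highest set bit at position 31

31


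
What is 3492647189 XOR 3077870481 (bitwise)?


0b11010000001011011001000100010101 ^ 0b10110111011101001001001110010001 = 0b1100111010110010000001010000100 = 1733886596

1733886596


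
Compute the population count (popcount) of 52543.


0b1100110100111111 has 11 set bits

11


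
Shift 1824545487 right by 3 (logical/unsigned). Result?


0b1101100110000000101101011001111 >> 3 = 0b1101100110000000101101011001 = 228068185

228068185


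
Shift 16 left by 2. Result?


0b10000 << 2 = 0b1000000 = 64

64


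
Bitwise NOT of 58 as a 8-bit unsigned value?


~0b111010 = 0b11000101 = 197 (8-bit unsigned)

197


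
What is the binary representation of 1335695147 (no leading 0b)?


1335695147 = 1001111100111010001011100101011 in binary

1001111100111010001011100101011


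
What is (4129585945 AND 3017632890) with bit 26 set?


Step 1: 4129585945 & 3017632890 = 2986633240
Step 2: 2986633240 | (1 << 26) = 2986633240 | 67108864 = 3053742104

3053742104


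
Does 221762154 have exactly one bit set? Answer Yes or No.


0b1101001101111101001001101010. Multiple bits set => No

No


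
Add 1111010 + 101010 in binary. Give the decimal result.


1111010 + 101010 = 10100100 = 164

164


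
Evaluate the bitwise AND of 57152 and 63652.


0b1101111101000000 & 0b1111100010100100 = 0b1101100000000000 = 55296

55296


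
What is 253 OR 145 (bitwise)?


0b11111101 | 0b10010001 = 0b11111101 = 253

253


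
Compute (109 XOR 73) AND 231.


Step 1: 109 ^ 73 = 36
Step 2: 36 & 231 = 36

36


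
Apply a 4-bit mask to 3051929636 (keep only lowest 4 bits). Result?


3051929636 & 15 = 4

4


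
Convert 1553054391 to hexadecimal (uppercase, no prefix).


1553054391 = 5C91BAB7 hex

5C91BAB7


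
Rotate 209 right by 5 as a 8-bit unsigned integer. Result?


Rotate 0b11010001 right by 5 (8-bit) = 0b10001110 = 142

142


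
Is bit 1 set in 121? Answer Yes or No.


0b1111001, bit 1 = 0. No

No


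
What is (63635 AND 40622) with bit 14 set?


Step 1: 63635 & 40622 = 39042
Step 2: 39042 | (1 << 14) = 39042 | 16384 = 55426

55426


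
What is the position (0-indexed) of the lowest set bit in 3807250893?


0b11100010111011100000100111001101. Lowest set bit at position 0

0
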